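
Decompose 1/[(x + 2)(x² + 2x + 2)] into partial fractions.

Cover-up at x = -2: P = 1/((-2)² + 2·(-2) + 2) = 1/2. Then Q = -P = -1/2, R = -P·(2 - 2) = 0
Result: (1/2)/(x + 2) - ((1/2)x)/(x² + 2x + 2)


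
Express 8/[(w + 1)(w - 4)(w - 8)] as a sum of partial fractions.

Using cover-up method: α = 8/45, β = -2/5, γ = 2/9
Result: (8/45)/(w + 1) - (2/5)/(w - 4) + (2/9)/(w - 8)


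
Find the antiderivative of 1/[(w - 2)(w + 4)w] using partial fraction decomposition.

Cover-up: α = 1/12, β = 1/24, γ = -1/8. Decomposition: (1/12)/(w - 2) + (1/24)/(w + 4) - (1/8)/w. Integrate each term: (1/12) ln|(w - 2)| + (1/24) ln|(w + 4)| - (1/8) ln|w| + C


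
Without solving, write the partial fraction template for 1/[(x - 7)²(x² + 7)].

Repeated linear + quadratic: P/(x - 7) + Q/(x - 7)² + (Rx + S)/(x² + 7)


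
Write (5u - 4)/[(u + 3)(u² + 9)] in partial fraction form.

At u=-3: A = (5·(-3) - 4)/((-3)² + 9) = -19/18. B = -A = 19/18, C = 5 - (-3)·A = 11/6
Result: (-19/18)/(u + 3) + ((19/18)u + 11/6)/(u² + 9)


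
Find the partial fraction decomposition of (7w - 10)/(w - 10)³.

(7w - 10) = P(w - 10)² + Q(w - 10) + R. At w = 10: R = 7·10 - 10 = 60. Coefficients: P = 0, Q = 7
Result: 7/(w - 10)² + 60/(w - 10)³


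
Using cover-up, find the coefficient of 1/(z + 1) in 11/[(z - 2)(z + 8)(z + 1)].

Cover (z + 1), set z=-1: 11/[(-1 - 2)(-1 + 8)] = -11/21


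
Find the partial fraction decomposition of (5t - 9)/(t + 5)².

(5t - 9) = A(t + 5) + B. At t = -5: B = 5·(-5) - 9 = -34. Coeff of t: A = 5
Result: 5/(t + 5) - 34/(t + 5)²


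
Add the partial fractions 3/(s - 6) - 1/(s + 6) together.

Common denominator (s - 6)(s + 6). Numerator: 3(s + 6) - 1(s - 6) = (3s + 18) - (s - 6) = 2s + 24
Result: (2s + 24)/[(s - 6)(s + 6)]


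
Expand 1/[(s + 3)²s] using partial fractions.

Cover-up at s=0: R = 1/(0 + 3)² = 1/9. Cover-up at s=-3: Q = 1/(-3 - 0) = -1/3. Comparing s² coeff: P = -R = -1/9
Result: (-1/9)/(s + 3) - (1/3)/(s + 3)² + (1/9)/s


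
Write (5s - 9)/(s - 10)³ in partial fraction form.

(5s - 9) = A(s - 10)² + B(s - 10) + C. At s = 10: C = 5·10 - 9 = 41. Coefficients: A = 0, B = 5
Result: 5/(s - 10)² + 41/(s - 10)³


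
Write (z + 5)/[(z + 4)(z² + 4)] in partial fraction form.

At z=-4: A = (1·(-4) + 5)/((-4)² + 4) = 1/20. B = -A = -1/20, C = 1 - (-4)·A = 6/5
Result: (1/20)/(z + 4) - ((1/20)z - 6/5)/(z² + 4)


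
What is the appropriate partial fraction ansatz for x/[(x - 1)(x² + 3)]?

Linear + irreducible quadratic: P/(x - 1) + (Qx + R)/(x² + 3)


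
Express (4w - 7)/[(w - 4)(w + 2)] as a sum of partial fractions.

At w=4: P = (4·4 - 7)/(4 + 2) = 3/2. At w=-2: Q = (4·(-2) - 7)/(-2 - 4) = 5/2
Result: (3/2)/(w - 4) + (5/2)/(w + 2)


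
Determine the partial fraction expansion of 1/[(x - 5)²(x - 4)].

Cover-up at x=4: R = 1/(4 - 5)² = 1. Cover-up at x=5: Q = 1/(5 - 4) = 1. Comparing x² coeff: P = -R = -1
Result: -1/(x - 5) + 1/(x - 5)² + 1/(x - 4)


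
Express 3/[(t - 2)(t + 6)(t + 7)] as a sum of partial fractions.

Using cover-up method: P = 1/24, Q = -3/8, R = 1/3
Result: (1/24)/(t - 2) - (3/8)/(t + 6) + (1/3)/(t + 7)


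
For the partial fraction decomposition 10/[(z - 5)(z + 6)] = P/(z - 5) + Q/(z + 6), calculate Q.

Cover-up at z = -6: Q = 10/(-6 - 5) = -10/11


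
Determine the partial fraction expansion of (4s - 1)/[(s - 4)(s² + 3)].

At s=4: α = (4·4 - 1)/(4² + 3) = 15/19. β = -α = -15/19, γ = 4 - 4·α = 16/19
Result: (15/19)/(s - 4) - ((15/19)s - 16/19)/(s² + 3)


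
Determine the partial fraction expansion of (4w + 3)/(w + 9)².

(4w + 3) = α(w + 9) + β. At w = -9: β = 4·(-9) + 3 = -33. Coeff of w: α = 4
Result: 4/(w + 9) - 33/(w + 9)²


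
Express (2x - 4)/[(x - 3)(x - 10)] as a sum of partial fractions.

At x=3: A = (2·3 - 4)/(3 - 10) = -2/7. At x=10: B = (2·10 - 4)/(10 - 3) = 16/7
Result: (-2/7)/(x - 3) + (16/7)/(x - 10)


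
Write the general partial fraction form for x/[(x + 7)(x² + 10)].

Linear + irreducible quadratic: P/(x + 7) + (Qx + R)/(x² + 10)


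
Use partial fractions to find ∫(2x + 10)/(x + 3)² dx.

Decompose: A = 2, B = 2·(-3) + 10 = 4, so (2x + 10)/(x + 3)² = 2/(x + 3) + 4/(x + 3)². Integrate: ∫ A/(x + 3) dx = 2 ln|(x + 3)|; ∫ B/(x + 3)² dx = -4/(x + 3). Sum: 2 ln|(x + 3)| - 4/(x + 3) + C


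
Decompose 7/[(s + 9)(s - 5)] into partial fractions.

7/(s + 9)(s - 5) = α/(s + 9) + β/(s - 5). α = 7/(-9 - 5) = -1/2, β = 7/(5 + 9) = 1/2
Result: (-1/2)/(s + 9) + (1/2)/(s - 5)


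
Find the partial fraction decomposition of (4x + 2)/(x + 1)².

(4x + 2) = A(x + 1) + B. At x = -1: B = 4·(-1) + 2 = -2. Coeff of x: A = 4
Result: 4/(x + 1) - 2/(x + 1)²


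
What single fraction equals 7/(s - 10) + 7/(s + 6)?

Common denominator (s - 10)(s + 6). Numerator: 7(s + 6) + 7(s - 10) = (7s + 42) + (7s - 70) = 14s - 28
Result: (14s - 28)/[(s - 10)(s + 6)]


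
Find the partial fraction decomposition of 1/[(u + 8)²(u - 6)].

Cover-up at u=6: γ = 1/(6 + 8)² = 1/196. Cover-up at u=-8: β = 1/(-8 - 6) = -1/14. Comparing u² coeff: α = -γ = -1/196
Result: (-1/196)/(u + 8) - (1/14)/(u + 8)² + (1/196)/(u - 6)


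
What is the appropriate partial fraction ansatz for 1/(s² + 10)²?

Repeated quadratic factor: (As + B)/(s² + 10) + (Cs + D)/(s² + 10)²


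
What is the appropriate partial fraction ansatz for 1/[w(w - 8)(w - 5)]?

Three distinct linear factors: A/w + B/(w - 8) + C/(w - 5)


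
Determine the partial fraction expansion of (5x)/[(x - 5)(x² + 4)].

At x=5: P = (5·5 + 0)/(5² + 4) = 25/29. Q = -P = -25/29, R = 5 - 5·P = 20/29
Result: (25/29)/(x - 5) - ((25/29)x - 20/29)/(x² + 4)


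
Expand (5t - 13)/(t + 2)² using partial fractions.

(5t - 13) = A(t + 2) + B. At t = -2: B = 5·(-2) - 13 = -23. Coeff of t: A = 5
Result: 5/(t + 2) - 23/(t + 2)²


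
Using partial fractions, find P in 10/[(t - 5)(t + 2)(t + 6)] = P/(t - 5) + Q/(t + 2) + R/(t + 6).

Cover-up at t = 5: P = 10/[(5 + 2)(5 + 6)] = 10/[(7)(11)] = 10/77


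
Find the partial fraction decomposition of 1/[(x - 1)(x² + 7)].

Cover-up at x = 1: P = 1/(1² + 7) = 1/8. Then Q = -P = -1/8, R = -P·(0 + 1) = -1/8
Result: (1/8)/(x - 1) - ((1/8)x + 1/8)/(x² + 7)


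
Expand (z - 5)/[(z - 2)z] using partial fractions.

At z=2: α = (1·2 - 5)/(2 - 0) = -3/2. At z=0: β = (1·0 - 5)/(0 - 2) = 5/2
Result: (-3/2)/(z - 2) + (5/2)/z


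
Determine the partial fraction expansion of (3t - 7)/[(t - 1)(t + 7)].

At t=1: A = (3·1 - 7)/(1 + 7) = -1/2. At t=-7: B = (3·(-7) - 7)/(-7 - 1) = 7/2
Result: (-1/2)/(t - 1) + (7/2)/(t + 7)


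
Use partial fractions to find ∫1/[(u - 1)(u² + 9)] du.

Cover-up at u=1: α = 1/(1²+9) = 1/10. Coeff matching: β = -1/10, γ = -1/10. Decomposition: (1/10)/(u - 1) - ((1/10)u + 1/10)/(u² + 9). Integrate: linear → ln, quadratic → (1/2)ln + arctan: (1/10) ln|(u - 1)| - (1/20) ln(u² + 9) - (1/30) arctan(u/3) + C


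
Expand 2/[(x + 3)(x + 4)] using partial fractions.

2/(x + 3)(x + 4) = α/(x + 3) + β/(x + 4). α = 2/(-3 + 4) = 2, β = 2/(-4 + 3) = -2
Result: 2/(x + 3) - 2/(x + 4)


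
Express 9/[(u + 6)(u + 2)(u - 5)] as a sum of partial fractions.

Using cover-up method: P = 9/44, Q = -9/28, R = 9/77
Result: (9/44)/(u + 6) - (9/28)/(u + 2) + (9/77)/(u - 5)


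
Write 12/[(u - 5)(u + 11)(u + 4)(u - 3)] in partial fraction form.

Using Heaviside cover-up: (1/24)/(u - 5) - (3/392)/(u + 11) + (4/147)/(u + 4) - (3/49)/(u - 3)


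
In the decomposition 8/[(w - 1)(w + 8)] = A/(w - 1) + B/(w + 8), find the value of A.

Cover-up at w = 1: A = 8/(1 + 8) = 8/9


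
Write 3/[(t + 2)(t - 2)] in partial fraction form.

3/(t + 2)(t - 2) = P/(t + 2) + Q/(t - 2). P = 3/(-2 - 2) = -3/4, Q = 3/(2 + 2) = 3/4
Result: (-3/4)/(t + 2) + (3/4)/(t - 2)


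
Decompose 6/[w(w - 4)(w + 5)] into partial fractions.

Using cover-up method: α = -3/10, β = 1/6, γ = 2/15
Result: (-3/10)/w + (1/6)/(w - 4) + (2/15)/(w + 5)


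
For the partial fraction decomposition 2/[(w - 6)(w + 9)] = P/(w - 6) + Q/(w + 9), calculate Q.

Cover-up at w = -9: Q = 2/(-9 - 6) = -2/15


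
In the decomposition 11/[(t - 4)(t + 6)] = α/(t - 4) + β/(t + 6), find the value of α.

Cover-up at t = 4: α = 11/(4 + 6) = 11/10


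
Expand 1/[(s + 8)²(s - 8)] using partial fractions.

Cover-up at s=8: R = 1/(8 + 8)² = 1/256. Cover-up at s=-8: Q = 1/(-8 - 8) = -1/16. Comparing s² coeff: P = -R = -1/256
Result: (-1/256)/(s + 8) - (1/16)/(s + 8)² + (1/256)/(s - 8)


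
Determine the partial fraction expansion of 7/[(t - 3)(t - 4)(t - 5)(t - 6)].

Using Heaviside cover-up: (-7/6)/(t - 3) + (7/2)/(t - 4) - (7/2)/(t - 5) + (7/6)/(t - 6)


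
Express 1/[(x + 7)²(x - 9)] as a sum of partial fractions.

Cover-up at x=9: γ = 1/(9 + 7)² = 1/256. Cover-up at x=-7: β = 1/(-7 - 9) = -1/16. Comparing x² coeff: α = -γ = -1/256
Result: (-1/256)/(x + 7) - (1/16)/(x + 7)² + (1/256)/(x - 9)


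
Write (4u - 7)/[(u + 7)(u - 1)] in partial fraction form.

At u=-7: α = (4·(-7) - 7)/(-7 - 1) = 35/8. At u=1: β = (4·1 - 7)/(1 + 7) = -3/8
Result: (35/8)/(u + 7) - (3/8)/(u - 1)


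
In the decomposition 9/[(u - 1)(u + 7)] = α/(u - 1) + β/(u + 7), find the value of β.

Cover-up at u = -7: β = 9/(-7 - 1) = -9/8


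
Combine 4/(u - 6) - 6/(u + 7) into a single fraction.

Common denominator (u - 6)(u + 7). Numerator: 4(u + 7) - 6(u - 6) = (4u + 28) - (6u - 36) = -2u + 64
Result: (-2u + 64)/[(u - 6)(u + 7)]


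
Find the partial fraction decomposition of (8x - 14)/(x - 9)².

(8x - 14) = α(x - 9) + β. At x = 9: β = 8·9 - 14 = 58. Coeff of x: α = 8
Result: 8/(x - 9) + 58/(x - 9)²


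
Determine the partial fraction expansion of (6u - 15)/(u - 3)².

(6u - 15) = α(u - 3) + β. At u = 3: β = 6·3 - 15 = 3. Coeff of u: α = 6
Result: 6/(u - 3) + 3/(u - 3)²


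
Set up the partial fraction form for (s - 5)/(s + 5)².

Repeated linear factor: P/(s + 5) + Q/(s + 5)²


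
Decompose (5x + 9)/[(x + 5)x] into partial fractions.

At x=-5: P = (5·(-5) + 9)/(-5 - 0) = 16/5. At x=0: Q = (5·0 + 9)/(0 + 5) = 9/5
Result: (16/5)/(x + 5) + (9/5)/x


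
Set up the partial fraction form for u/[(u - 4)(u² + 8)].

Linear + irreducible quadratic: A/(u - 4) + (Bu + C)/(u² + 8)


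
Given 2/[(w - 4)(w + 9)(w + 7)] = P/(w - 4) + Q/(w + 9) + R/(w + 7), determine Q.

Cover-up at w = -9: Q = 2/[(-9 - 4)(-9 + 7)] = 2/[(-13)(-2)] = 2/26 = 1/13


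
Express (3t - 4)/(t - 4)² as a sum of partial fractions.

(3t - 4) = P(t - 4) + Q. At t = 4: Q = 3·4 - 4 = 8. Coeff of t: P = 3
Result: 3/(t - 4) + 8/(t - 4)²


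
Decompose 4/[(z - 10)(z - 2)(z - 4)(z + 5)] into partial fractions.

Using Heaviside cover-up: (1/180)/(z - 10) + (1/28)/(z - 2) - (1/27)/(z - 4) - (4/945)/(z + 5)


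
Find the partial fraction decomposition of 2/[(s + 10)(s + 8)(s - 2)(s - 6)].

Using Heaviside cover-up: (-1/192)/(s + 10) + (1/140)/(s + 8) - (1/240)/(s - 2) + (1/448)/(s - 6)


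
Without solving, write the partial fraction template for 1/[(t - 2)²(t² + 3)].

Repeated linear + quadratic: A/(t - 2) + B/(t - 2)² + (Ct + D)/(t² + 3)


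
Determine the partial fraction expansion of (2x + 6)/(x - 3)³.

(2x + 6) = A(x - 3)² + B(x - 3) + C. At x = 3: C = 2·3 + 6 = 12. Coefficients: A = 0, B = 2
Result: 2/(x - 3)² + 12/(x - 3)³


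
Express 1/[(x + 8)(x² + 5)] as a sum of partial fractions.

Cover-up at x = -8: A = 1/((-8)² + 5) = 1/69. Then B = -A = -1/69, C = -A·(0 - 8) = 8/69
Result: (1/69)/(x + 8) - ((1/69)x - 8/69)/(x² + 5)


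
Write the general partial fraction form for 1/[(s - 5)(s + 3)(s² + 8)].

Two linear + quadratic: α/(s - 5) + β/(s + 3) + (γs + δ)/(s² + 8)


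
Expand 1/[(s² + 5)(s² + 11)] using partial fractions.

Coefficient matching gives α = γ = 0, β = 1/(11-5) = 1/6, δ = -β = -1/6
Result: (1/6)/(s² + 5) - (1/6)/(s² + 11)


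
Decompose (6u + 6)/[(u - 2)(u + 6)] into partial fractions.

At u=2: α = (6·2 + 6)/(2 + 6) = 9/4. At u=-6: β = (6·(-6) + 6)/(-6 - 2) = 15/4
Result: (9/4)/(u - 2) + (15/4)/(u + 6)


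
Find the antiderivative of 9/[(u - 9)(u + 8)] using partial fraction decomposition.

Decompose: 9/[(u - 9)(u + 8)] = (9/17)/(u - 9) - (9/17)/(u + 8). Integrate each term: (9/17) ln|(u - 9)| - (9/17) ln|(u + 8)| + C


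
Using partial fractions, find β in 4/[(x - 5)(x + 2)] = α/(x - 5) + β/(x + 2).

Cover-up at x = -2: β = 4/(-2 - 5) = -4/7


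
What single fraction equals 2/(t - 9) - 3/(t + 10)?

Common denominator (t - 9)(t + 10). Numerator: 2(t + 10) - 3(t - 9) = (2t + 20) - (3t - 27) = -t + 47
Result: (-t + 47)/[(t - 9)(t + 10)]


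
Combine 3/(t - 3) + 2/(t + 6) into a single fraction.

Common denominator (t - 3)(t + 6). Numerator: 3(t + 6) + 2(t - 3) = (3t + 18) + (2t - 6) = 5t + 12
Result: (5t + 12)/[(t - 3)(t + 6)]


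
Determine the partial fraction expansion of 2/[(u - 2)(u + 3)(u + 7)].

Using cover-up method: α = 2/45, β = -1/10, γ = 1/18
Result: (2/45)/(u - 2) - (1/10)/(u + 3) + (1/18)/(u + 7)


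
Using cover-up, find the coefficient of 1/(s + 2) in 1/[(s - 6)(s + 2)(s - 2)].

Cover (s + 2), set s=-2: 1/[(-2 - 6)(-2 - 2)] = 1/32


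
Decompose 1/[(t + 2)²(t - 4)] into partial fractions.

Cover-up at t=4: R = 1/(4 + 2)² = 1/36. Cover-up at t=-2: Q = 1/(-2 - 4) = -1/6. Comparing t² coeff: P = -R = -1/36
Result: (-1/36)/(t + 2) - (1/6)/(t + 2)² + (1/36)/(t - 4)


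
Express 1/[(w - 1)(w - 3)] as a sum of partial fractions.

1/(w - 1)(w - 3) = P/(w - 1) + Q/(w - 3). P = 1/(1 - 3) = -1/2, Q = 1/(3 - 1) = 1/2
Result: (-1/2)/(w - 1) + (1/2)/(w - 3)


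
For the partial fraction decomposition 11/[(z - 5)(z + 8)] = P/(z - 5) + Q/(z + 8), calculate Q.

Cover-up at z = -8: Q = 11/(-8 - 5) = -11/13


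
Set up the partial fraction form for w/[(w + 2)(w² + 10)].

Linear + irreducible quadratic: P/(w + 2) + (Qw + R)/(w² + 10)


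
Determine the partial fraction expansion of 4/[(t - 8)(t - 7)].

4/(t - 8)(t - 7) = A/(t - 8) + B/(t - 7). A = 4/(8 - 7) = 4, B = 4/(7 - 8) = -4
Result: 4/(t - 8) - 4/(t - 7)


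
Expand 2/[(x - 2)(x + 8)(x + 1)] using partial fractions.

Using cover-up method: P = 1/15, Q = 1/35, R = -2/21
Result: (1/15)/(x - 2) + (1/35)/(x + 8) - (2/21)/(x + 1)


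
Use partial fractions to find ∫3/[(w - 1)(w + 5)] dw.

Decompose: 3/[(w - 1)(w + 5)] = (1/2)/(w - 1) - (1/2)/(w + 5). Integrate each term: (1/2) ln|(w - 1)| - (1/2) ln|(w + 5)| + C


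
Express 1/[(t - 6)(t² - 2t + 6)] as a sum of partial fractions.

Cover-up at t = 6: P = 1/(6² - 2·6 + 6) = 1/30. Then Q = -P = -1/30, R = -P·(-2 + 6) = -2/15
Result: (1/30)/(t - 6) - ((1/30)t + 2/15)/(t² - 2t + 6)


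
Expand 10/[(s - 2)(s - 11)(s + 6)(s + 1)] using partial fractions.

Using Heaviside cover-up: (-5/108)/(s - 2) + (5/918)/(s - 11) - (1/68)/(s + 6) + (1/18)/(s + 1)


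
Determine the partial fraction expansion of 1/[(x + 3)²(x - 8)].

Cover-up at x=8: R = 1/(8 + 3)² = 1/121. Cover-up at x=-3: Q = 1/(-3 - 8) = -1/11. Comparing x² coeff: P = -R = -1/121
Result: (-1/121)/(x + 3) - (1/11)/(x + 3)² + (1/121)/(x - 8)


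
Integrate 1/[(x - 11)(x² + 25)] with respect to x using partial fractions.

Cover-up at x=11: A = 1/(11²+25) = 1/146. Coeff matching: B = -1/146, C = -11/146. Decomposition: (1/146)/(x - 11) - ((1/146)x + 11/146)/(x² + 25). Integrate: linear → ln, quadratic → (1/2)ln + arctan: (1/146) ln|(x - 11)| - (1/292) ln(x² + 25) - (11/730) arctan(x/5) + C


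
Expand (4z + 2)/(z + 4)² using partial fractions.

(4z + 2) = A(z + 4) + B. At z = -4: B = 4·(-4) + 2 = -14. Coeff of z: A = 4
Result: 4/(z + 4) - 14/(z + 4)²


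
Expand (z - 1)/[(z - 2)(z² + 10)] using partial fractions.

At z=2: A = (1·2 - 1)/(2² + 10) = 1/14. B = -A = -1/14, C = 1 - 2·A = 6/7
Result: (1/14)/(z - 2) - ((1/14)z - 6/7)/(z² + 10)


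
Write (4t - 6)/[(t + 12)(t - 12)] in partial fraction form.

At t=-12: P = (4·(-12) - 6)/(-12 - 12) = 9/4. At t=12: Q = (4·12 - 6)/(12 + 12) = 7/4
Result: (9/4)/(t + 12) + (7/4)/(t - 12)


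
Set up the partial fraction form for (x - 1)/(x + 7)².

Repeated linear factor: P/(x + 7) + Q/(x + 7)²


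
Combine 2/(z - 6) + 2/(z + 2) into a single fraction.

Common denominator (z - 6)(z + 2). Numerator: 2(z + 2) + 2(z - 6) = (2z + 4) + (2z - 12) = 4z - 8
Result: (4z - 8)/[(z - 6)(z + 2)]


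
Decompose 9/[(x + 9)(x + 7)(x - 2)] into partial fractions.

Using cover-up method: A = 9/22, B = -1/2, C = 1/11
Result: (9/22)/(x + 9) - (1/2)/(x + 7) + (1/11)/(x - 2)


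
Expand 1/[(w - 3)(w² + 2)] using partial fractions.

Cover-up at w = 3: P = 1/(3² + 2) = 1/11. Then Q = -P = -1/11, R = -P·(0 + 3) = -3/11
Result: (1/11)/(w - 3) - ((1/11)w + 3/11)/(w² + 2)


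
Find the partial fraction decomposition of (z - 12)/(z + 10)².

(z - 12) = A(z + 10) + B. At z = -10: B = 1·(-10) - 12 = -22. Coeff of z: A = 1
Result: 1/(z + 10) - 22/(z + 10)²


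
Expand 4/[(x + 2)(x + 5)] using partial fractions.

4/(x + 2)(x + 5) = A/(x + 2) + B/(x + 5). A = 4/(-2 + 5) = 4/3, B = 4/(-5 + 2) = -4/3
Result: (4/3)/(x + 2) - (4/3)/(x + 5)


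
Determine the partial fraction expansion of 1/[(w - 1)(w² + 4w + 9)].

Cover-up at w = 1: α = 1/(1² + 4·1 + 9) = 1/14. Then β = -α = -1/14, γ = -α·(4 + 1) = -5/14
Result: (1/14)/(w - 1) - ((1/14)w + 5/14)/(w² + 4w + 9)


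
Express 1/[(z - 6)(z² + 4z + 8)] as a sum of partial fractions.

Cover-up at z = 6: α = 1/(6² + 4·6 + 8) = 1/68. Then β = -α = -1/68, γ = -α·(4 + 6) = -5/34
Result: (1/68)/(z - 6) - ((1/68)z + 5/34)/(z² + 4z + 8)


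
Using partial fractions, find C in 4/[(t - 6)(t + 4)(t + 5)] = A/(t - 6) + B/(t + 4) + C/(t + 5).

Cover-up at t = -5: C = 4/[(-5 - 6)(-5 + 4)] = 4/[(-11)(-1)] = 4/11


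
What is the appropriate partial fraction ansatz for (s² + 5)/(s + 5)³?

Repeated linear factor (power 3): A/(s + 5) + B/(s + 5)² + C/(s + 5)³


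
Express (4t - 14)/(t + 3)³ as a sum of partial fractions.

(4t - 14) = A(t + 3)² + B(t + 3) + C. At t = -3: C = 4·(-3) - 14 = -26. Coefficients: A = 0, B = 4
Result: 4/(t + 3)² - 26/(t + 3)³


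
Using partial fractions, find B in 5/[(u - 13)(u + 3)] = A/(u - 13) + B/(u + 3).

Cover-up at u = -3: B = 5/(-3 - 13) = -5/16


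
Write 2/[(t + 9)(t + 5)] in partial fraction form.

2/(t + 9)(t + 5) = P/(t + 9) + Q/(t + 5). P = 2/(-9 + 5) = -1/2, Q = 2/(-5 + 9) = 1/2
Result: (-1/2)/(t + 9) + (1/2)/(t + 5)


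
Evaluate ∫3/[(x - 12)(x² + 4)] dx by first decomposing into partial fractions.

Cover-up at x=12: A = 3/(12²+4) = 3/148. Coeff matching: B = -3/148, C = -9/37. Decomposition: (3/148)/(x - 12) - ((3/148)x + 9/37)/(x² + 4). Integrate: linear → ln, quadratic → (1/2)ln + arctan: (3/148) ln|(x - 12)| - (3/296) ln(x² + 4) - (9/74) arctan(x/2) + C


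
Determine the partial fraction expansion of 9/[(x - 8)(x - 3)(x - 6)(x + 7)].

Using Heaviside cover-up: (3/50)/(x - 8) + (3/50)/(x - 3) - (3/26)/(x - 6) - (3/650)/(x + 7)


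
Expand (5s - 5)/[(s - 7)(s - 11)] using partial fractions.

At s=7: P = (5·7 - 5)/(7 - 11) = -15/2. At s=11: Q = (5·11 - 5)/(11 - 7) = 25/2
Result: (-15/2)/(s - 7) + (25/2)/(s - 11)


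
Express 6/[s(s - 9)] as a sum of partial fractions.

6/s(s - 9) = P/s + Q/(s - 9). P = 6/(0 - 9) = -2/3, Q = 6/(9 - 0) = 2/3
Result: (-2/3)/s + (2/3)/(s - 9)


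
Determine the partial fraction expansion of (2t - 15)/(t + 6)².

(2t - 15) = α(t + 6) + β. At t = -6: β = 2·(-6) - 15 = -27. Coeff of t: α = 2
Result: 2/(t + 6) - 27/(t + 6)²


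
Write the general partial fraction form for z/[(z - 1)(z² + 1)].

Linear + irreducible quadratic: A/(z - 1) + (Bz + C)/(z² + 1)


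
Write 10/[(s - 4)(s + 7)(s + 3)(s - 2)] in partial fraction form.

Using Heaviside cover-up: (5/77)/(s - 4) - (5/198)/(s + 7) + (1/14)/(s + 3) - (1/9)/(s - 2)


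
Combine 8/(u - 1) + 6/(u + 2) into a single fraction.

Common denominator (u - 1)(u + 2). Numerator: 8(u + 2) + 6(u - 1) = (8u + 16) + (6u - 6) = 14u + 10
Result: (14u + 10)/[(u - 1)(u + 2)]


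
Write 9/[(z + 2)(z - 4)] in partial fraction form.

9/(z + 2)(z - 4) = A/(z + 2) + B/(z - 4). A = 9/(-2 - 4) = -3/2, B = 9/(4 + 2) = 3/2
Result: (-3/2)/(z + 2) + (3/2)/(z - 4)


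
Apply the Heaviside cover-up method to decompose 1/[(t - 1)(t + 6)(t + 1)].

Cover (t - 1), t=1: α = 1/[(1 + 6)(1 + 1)] = 1/14. Cover (t + 6), t=-6: β = 1/[(-6 - 1)(-6 + 1)] = 1/35. Cover (t + 1), t=-1: γ = 1/[(-1 - 1)(-1 + 6)] = -1/10.
Result: (1/14)/(t - 1) + (1/35)/(t + 6) - (1/10)/(t + 1)


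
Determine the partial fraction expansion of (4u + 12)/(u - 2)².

(4u + 12) = P(u - 2) + Q. At u = 2: Q = 4·2 + 12 = 20. Coeff of u: P = 4
Result: 4/(u - 2) + 20/(u - 2)²


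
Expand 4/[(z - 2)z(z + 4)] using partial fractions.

Using cover-up method: A = 1/3, B = -1/2, C = 1/6
Result: (1/3)/(z - 2) - (1/2)/z + (1/6)/(z + 4)


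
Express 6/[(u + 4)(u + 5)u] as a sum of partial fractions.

Using cover-up method: P = -3/2, Q = 6/5, R = 3/10
Result: (-3/2)/(u + 4) + (6/5)/(u + 5) + (3/10)/u


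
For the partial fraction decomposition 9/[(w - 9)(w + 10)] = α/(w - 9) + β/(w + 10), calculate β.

Cover-up at w = -10: β = 9/(-10 - 9) = -9/19


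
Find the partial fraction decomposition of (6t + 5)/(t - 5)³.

(6t + 5) = α(t - 5)² + β(t - 5) + γ. At t = 5: γ = 6·5 + 5 = 35. Coefficients: α = 0, β = 6
Result: 6/(t - 5)² + 35/(t - 5)³


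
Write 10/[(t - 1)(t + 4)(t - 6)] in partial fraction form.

Using cover-up method: P = -2/5, Q = 1/5, R = 1/5
Result: (-2/5)/(t - 1) + (1/5)/(t + 4) + (1/5)/(t - 6)


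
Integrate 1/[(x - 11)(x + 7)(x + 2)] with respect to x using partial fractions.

Cover-up: A = 1/234, B = 1/90, C = -1/65. Decomposition: (1/234)/(x - 11) + (1/90)/(x + 7) - (1/65)/(x + 2). Integrate each term: (1/234) ln|(x - 11)| + (1/90) ln|(x + 7)| - (1/65) ln|(x + 2)| + C


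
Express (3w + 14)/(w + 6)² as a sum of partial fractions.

(3w + 14) = A(w + 6) + B. At w = -6: B = 3·(-6) + 14 = -4. Coeff of w: A = 3
Result: 3/(w + 6) - 4/(w + 6)²


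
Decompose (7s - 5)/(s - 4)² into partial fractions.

(7s - 5) = P(s - 4) + Q. At s = 4: Q = 7·4 - 5 = 23. Coeff of s: P = 7
Result: 7/(s - 4) + 23/(s - 4)²


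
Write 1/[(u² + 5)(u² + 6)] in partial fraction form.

Coefficient matching gives A = C = 0, B = 1/(6-5) = 1, D = -B = -1
Result: 1/(u² + 5) - 1/(u² + 6)


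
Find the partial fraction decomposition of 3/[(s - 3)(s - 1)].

3/(s - 3)(s - 1) = A/(s - 3) + B/(s - 1). A = 3/(3 - 1) = 3/2, B = 3/(1 - 3) = -3/2
Result: (3/2)/(s - 3) - (3/2)/(s - 1)


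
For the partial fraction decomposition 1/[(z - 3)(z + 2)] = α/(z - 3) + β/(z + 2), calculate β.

Cover-up at z = -2: β = 1/(-2 - 3) = -1/5


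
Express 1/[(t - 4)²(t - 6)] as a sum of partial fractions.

Cover-up at t=6: γ = 1/(6 - 4)² = 1/4. Cover-up at t=4: β = 1/(4 - 6) = -1/2. Comparing t² coeff: α = -γ = -1/4
Result: (-1/4)/(t - 4) - (1/2)/(t - 4)² + (1/4)/(t - 6)


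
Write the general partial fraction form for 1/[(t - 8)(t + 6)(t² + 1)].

Two linear + quadratic: A/(t - 8) + B/(t + 6) + (Ct + D)/(t² + 1)


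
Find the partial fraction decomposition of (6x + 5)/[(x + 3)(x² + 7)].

At x=-3: α = (6·(-3) + 5)/((-3)² + 7) = -13/16. β = -α = 13/16, γ = 6 - (-3)·α = 57/16
Result: (-13/16)/(x + 3) + ((13/16)x + 57/16)/(x² + 7)


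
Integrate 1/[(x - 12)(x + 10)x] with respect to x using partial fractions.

Cover-up: P = 1/264, Q = 1/220, R = -1/120. Decomposition: (1/264)/(x - 12) + (1/220)/(x + 10) - (1/120)/x. Integrate each term: (1/264) ln|(x - 12)| + (1/220) ln|(x + 10)| - (1/120) ln|x| + C


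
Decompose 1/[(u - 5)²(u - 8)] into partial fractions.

Cover-up at u=8: γ = 1/(8 - 5)² = 1/9. Cover-up at u=5: β = 1/(5 - 8) = -1/3. Comparing u² coeff: α = -γ = -1/9
Result: (-1/9)/(u - 5) - (1/3)/(u - 5)² + (1/9)/(u - 8)


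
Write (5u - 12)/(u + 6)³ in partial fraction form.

(5u - 12) = P(u + 6)² + Q(u + 6) + R. At u = -6: R = 5·(-6) - 12 = -42. Coefficients: P = 0, Q = 5
Result: 5/(u + 6)² - 42/(u + 6)³


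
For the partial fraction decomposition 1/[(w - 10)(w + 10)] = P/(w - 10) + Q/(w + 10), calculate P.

Cover-up at w = 10: P = 1/(10 + 10) = 1/20


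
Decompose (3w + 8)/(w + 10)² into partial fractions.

(3w + 8) = α(w + 10) + β. At w = -10: β = 3·(-10) + 8 = -22. Coeff of w: α = 3
Result: 3/(w + 10) - 22/(w + 10)²


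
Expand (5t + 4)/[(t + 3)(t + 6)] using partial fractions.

At t=-3: A = (5·(-3) + 4)/(-3 + 6) = -11/3. At t=-6: B = (5·(-6) + 4)/(-6 + 3) = 26/3
Result: (-11/3)/(t + 3) + (26/3)/(t + 6)


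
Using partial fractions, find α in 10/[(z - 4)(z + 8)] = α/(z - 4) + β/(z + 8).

Cover-up at z = 4: α = 10/(4 + 8) = 10/12 = 5/6


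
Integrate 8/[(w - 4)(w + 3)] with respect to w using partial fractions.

Decompose: 8/[(w - 4)(w + 3)] = (8/7)/(w - 4) - (8/7)/(w + 3). Integrate each term: (8/7) ln|(w - 4)| - (8/7) ln|(w + 3)| + C


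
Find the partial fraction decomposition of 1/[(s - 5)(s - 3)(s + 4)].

Using cover-up method: P = 1/18, Q = -1/14, R = 1/63
Result: (1/18)/(s - 5) - (1/14)/(s - 3) + (1/63)/(s + 4)


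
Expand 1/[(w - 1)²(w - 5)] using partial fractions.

Cover-up at w=5: γ = 1/(5 - 1)² = 1/16. Cover-up at w=1: β = 1/(1 - 5) = -1/4. Comparing w² coeff: α = -γ = -1/16
Result: (-1/16)/(w - 1) - (1/4)/(w - 1)² + (1/16)/(w - 5)


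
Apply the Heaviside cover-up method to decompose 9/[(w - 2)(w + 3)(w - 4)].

Cover (w - 2), w=2: A = 9/[(2 + 3)(2 - 4)] = -9/10. Cover (w + 3), w=-3: B = 9/[(-3 - 2)(-3 - 4)] = 9/35. Cover (w - 4), w=4: C = 9/[(4 - 2)(4 + 3)] = 9/14.
Result: (-9/10)/(w - 2) + (9/35)/(w + 3) + (9/14)/(w - 4)


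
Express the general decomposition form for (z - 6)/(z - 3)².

Repeated linear factor: α/(z - 3) + β/(z - 3)²


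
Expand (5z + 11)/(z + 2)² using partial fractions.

(5z + 11) = α(z + 2) + β. At z = -2: β = 5·(-2) + 11 = 1. Coeff of z: α = 5
Result: 5/(z + 2) + 1/(z + 2)²


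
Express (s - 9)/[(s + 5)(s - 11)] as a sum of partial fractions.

At s=-5: α = (1·(-5) - 9)/(-5 - 11) = 7/8. At s=11: β = (1·11 - 9)/(11 + 5) = 1/8
Result: (7/8)/(s + 5) + (1/8)/(s - 11)


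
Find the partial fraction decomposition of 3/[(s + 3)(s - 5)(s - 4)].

Using cover-up method: α = 3/56, β = 3/8, γ = -3/7
Result: (3/56)/(s + 3) + (3/8)/(s - 5) - (3/7)/(s - 4)


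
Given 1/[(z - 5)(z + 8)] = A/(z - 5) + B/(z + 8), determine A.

Cover-up at z = 5: A = 1/(5 + 8) = 1/13


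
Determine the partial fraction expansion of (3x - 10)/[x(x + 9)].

At x=0: P = (3·0 - 10)/(0 + 9) = -10/9. At x=-9: Q = (3·(-9) - 10)/(-9 - 0) = 37/9
Result: (-10/9)/x + (37/9)/(x + 9)


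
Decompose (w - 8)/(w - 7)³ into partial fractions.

(w - 8) = P(w - 7)² + Q(w - 7) + R. At w = 7: R = 1·7 - 8 = -1. Coefficients: P = 0, Q = 1
Result: 1/(w - 7)² - 1/(w - 7)³


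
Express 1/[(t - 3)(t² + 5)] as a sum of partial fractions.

Cover-up at t = 3: A = 1/(3² + 5) = 1/14. Then B = -A = -1/14, C = -A·(0 + 3) = -3/14
Result: (1/14)/(t - 3) - ((1/14)t + 3/14)/(t² + 5)


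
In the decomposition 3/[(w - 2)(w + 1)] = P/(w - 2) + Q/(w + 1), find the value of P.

Cover-up at w = 2: P = 3/(2 + 1) = 3/3 = 1


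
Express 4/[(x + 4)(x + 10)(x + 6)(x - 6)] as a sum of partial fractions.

Using Heaviside cover-up: (-1/30)/(x + 4) - (1/96)/(x + 10) + (1/24)/(x + 6) + (1/480)/(x - 6)


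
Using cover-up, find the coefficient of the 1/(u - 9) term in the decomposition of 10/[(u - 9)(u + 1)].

Cover (u - 9), set u=9: 10/((u + 1) at u=9) = 10/(10) = 1


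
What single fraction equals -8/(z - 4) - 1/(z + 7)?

Common denominator (z - 4)(z + 7). Numerator: -8(z + 7) - 1(z - 4) = (-8z - 56) - (z - 4) = -9z - 52
Result: (-9z - 52)/[(z - 4)(z + 7)]


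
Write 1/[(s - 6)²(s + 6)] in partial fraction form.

Cover-up at s=-6: C = 1/(-6 - 6)² = 1/144. Cover-up at s=6: B = 1/(6 + 6) = 1/12. Comparing s² coeff: A = -C = -1/144
Result: (-1/144)/(s - 6) + (1/12)/(s - 6)² + (1/144)/(s + 6)


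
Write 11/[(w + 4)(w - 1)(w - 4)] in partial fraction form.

Using cover-up method: α = 11/40, β = -11/15, γ = 11/24
Result: (11/40)/(w + 4) - (11/15)/(w - 1) + (11/24)/(w - 4)


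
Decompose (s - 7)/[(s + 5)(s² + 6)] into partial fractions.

At s=-5: α = (1·(-5) - 7)/((-5)² + 6) = -12/31. β = -α = 12/31, γ = 1 - (-5)·α = -29/31
Result: (-12/31)/(s + 5) + ((12/31)s - 29/31)/(s² + 6)


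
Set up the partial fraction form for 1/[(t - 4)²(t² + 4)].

Repeated linear + quadratic: A/(t - 4) + B/(t - 4)² + (Ct + D)/(t² + 4)


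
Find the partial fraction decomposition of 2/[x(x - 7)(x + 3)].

Using cover-up method: P = -2/21, Q = 1/35, R = 1/15
Result: (-2/21)/x + (1/35)/(x - 7) + (1/15)/(x + 3)


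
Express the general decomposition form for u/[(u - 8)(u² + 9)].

Linear + irreducible quadratic: P/(u - 8) + (Qu + R)/(u² + 9)


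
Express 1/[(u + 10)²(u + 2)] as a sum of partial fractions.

Cover-up at u=-2: R = 1/(-2 + 10)² = 1/64. Cover-up at u=-10: Q = 1/(-10 + 2) = -1/8. Comparing u² coeff: P = -R = -1/64
Result: (-1/64)/(u + 10) - (1/8)/(u + 10)² + (1/64)/(u + 2)


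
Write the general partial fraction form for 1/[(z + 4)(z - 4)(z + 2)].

Three distinct linear factors: α/(z + 4) + β/(z - 4) + γ/(z + 2)


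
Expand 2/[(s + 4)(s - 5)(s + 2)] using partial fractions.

Using cover-up method: P = 1/9, Q = 2/63, R = -1/7
Result: (1/9)/(s + 4) + (2/63)/(s - 5) - (1/7)/(s + 2)


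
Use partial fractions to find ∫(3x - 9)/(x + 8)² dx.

Decompose: A = 3, B = 3·(-8) - 9 = -33, so (3x - 9)/(x + 8)² = 3/(x + 8) - 33/(x + 8)². Integrate: ∫ A/(x + 8) dx = 3 ln|(x + 8)|; ∫ B/(x + 8)² dx = 33/(x + 8). Sum: 3 ln|(x + 8)| + 33/(x + 8) + C


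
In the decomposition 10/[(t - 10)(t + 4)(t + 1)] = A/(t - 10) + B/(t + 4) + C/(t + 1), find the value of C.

Cover-up at t = -1: C = 10/[(-1 - 10)(-1 + 4)] = 10/[(-11)(3)] = -10/33


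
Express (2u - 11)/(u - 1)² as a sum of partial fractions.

(2u - 11) = P(u - 1) + Q. At u = 1: Q = 2·1 - 11 = -9. Coeff of u: P = 2
Result: 2/(u - 1) - 9/(u - 1)²


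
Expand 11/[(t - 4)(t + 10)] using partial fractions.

11/(t - 4)(t + 10) = P/(t - 4) + Q/(t + 10). P = 11/(4 + 10) = 11/14, Q = 11/(-10 - 4) = -11/14
Result: (11/14)/(t - 4) - (11/14)/(t + 10)


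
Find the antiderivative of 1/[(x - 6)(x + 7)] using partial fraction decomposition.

Decompose: 1/[(x - 6)(x + 7)] = (1/13)/(x - 6) - (1/13)/(x + 7). Integrate each term: (1/13) ln|(x - 6)| - (1/13) ln|(x + 7)| + C


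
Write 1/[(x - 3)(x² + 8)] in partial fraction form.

Cover-up at x = 3: P = 1/(3² + 8) = 1/17. Then Q = -P = -1/17, R = -P·(0 + 3) = -3/17
Result: (1/17)/(x - 3) - ((1/17)x + 3/17)/(x² + 8)


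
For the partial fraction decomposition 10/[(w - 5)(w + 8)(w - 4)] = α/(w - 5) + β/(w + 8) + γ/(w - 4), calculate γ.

Cover-up at w = 4: γ = 10/[(4 - 5)(4 + 8)] = 10/[(-1)(12)] = -10/12 = -5/6


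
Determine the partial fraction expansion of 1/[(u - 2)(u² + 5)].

Cover-up at u = 2: A = 1/(2² + 5) = 1/9. Then B = -A = -1/9, C = -A·(0 + 2) = -2/9
Result: (1/9)/(u - 2) - ((1/9)u + 2/9)/(u² + 5)


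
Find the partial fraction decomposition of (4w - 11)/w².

(4w - 11) = αw + β. At w = 0: β = 4·0 - 11 = -11. Coeff of w: α = 4
Result: 4/w - 11/w²


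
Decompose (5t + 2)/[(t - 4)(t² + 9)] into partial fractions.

At t=4: P = (5·4 + 2)/(4² + 9) = 22/25. Q = -P = -22/25, R = 5 - 4·P = 37/25
Result: (22/25)/(t - 4) - ((22/25)t - 37/25)/(t² + 9)


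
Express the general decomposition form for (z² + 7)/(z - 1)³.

Repeated linear factor (power 3): α/(z - 1) + β/(z - 1)² + γ/(z - 1)³


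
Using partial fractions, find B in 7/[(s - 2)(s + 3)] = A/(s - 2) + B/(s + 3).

Cover-up at s = -3: B = 7/(-3 - 2) = -7/5


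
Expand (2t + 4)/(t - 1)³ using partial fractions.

(2t + 4) = A(t - 1)² + B(t - 1) + C. At t = 1: C = 2·1 + 4 = 6. Coefficients: A = 0, B = 2
Result: 2/(t - 1)² + 6/(t - 1)³


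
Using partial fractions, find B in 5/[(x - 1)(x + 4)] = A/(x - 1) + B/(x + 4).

Cover-up at x = -4: B = 5/(-4 - 1) = -5/5 = -1


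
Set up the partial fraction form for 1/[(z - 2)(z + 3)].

Distinct linear factors: A/(z - 2) + B/(z + 3)


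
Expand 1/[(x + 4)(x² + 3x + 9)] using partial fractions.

Cover-up at x = -4: α = 1/((-4)² + 3·(-4) + 9) = 1/13. Then β = -α = -1/13, γ = -α·(3 - 4) = 1/13
Result: (1/13)/(x + 4) - ((1/13)x - 1/13)/(x² + 3x + 9)


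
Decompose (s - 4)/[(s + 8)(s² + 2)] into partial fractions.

At s=-8: A = (1·(-8) - 4)/((-8)² + 2) = -2/11. B = -A = 2/11, C = 1 - (-8)·A = -5/11
Result: (-2/11)/(s + 8) + ((2/11)s - 5/11)/(s² + 2)


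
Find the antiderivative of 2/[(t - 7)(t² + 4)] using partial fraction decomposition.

Cover-up at t=7: A = 2/(7²+4) = 2/53. Coeff matching: B = -2/53, C = -14/53. Decomposition: (2/53)/(t - 7) - ((2/53)t + 14/53)/(t² + 4). Integrate: linear → ln, quadratic → (1/2)ln + arctan: (2/53) ln|(t - 7)| - (1/53) ln(t² + 4) - (7/53) arctan(t/2) + C


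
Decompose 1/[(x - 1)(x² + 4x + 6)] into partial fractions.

Cover-up at x = 1: α = 1/(1² + 4·1 + 6) = 1/11. Then β = -α = -1/11, γ = -α·(4 + 1) = -5/11
Result: (1/11)/(x - 1) - ((1/11)x + 5/11)/(x² + 4x + 6)


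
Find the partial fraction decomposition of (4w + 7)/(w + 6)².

(4w + 7) = α(w + 6) + β. At w = -6: β = 4·(-6) + 7 = -17. Coeff of w: α = 4
Result: 4/(w + 6) - 17/(w + 6)²


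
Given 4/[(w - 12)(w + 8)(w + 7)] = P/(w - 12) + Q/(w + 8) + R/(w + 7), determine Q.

Cover-up at w = -8: Q = 4/[(-8 - 12)(-8 + 7)] = 4/[(-20)(-1)] = 4/20 = 1/5


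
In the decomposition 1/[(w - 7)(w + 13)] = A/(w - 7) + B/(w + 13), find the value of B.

Cover-up at w = -13: B = 1/(-13 - 7) = -1/20


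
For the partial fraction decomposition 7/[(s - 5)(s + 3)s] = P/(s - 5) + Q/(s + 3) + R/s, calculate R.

Cover-up at s = 0: R = 7/[(0 - 5)(0 + 3)] = 7/[(-5)(3)] = -7/15


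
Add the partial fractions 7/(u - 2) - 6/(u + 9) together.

Common denominator (u - 2)(u + 9). Numerator: 7(u + 9) - 6(u - 2) = (7u + 63) - (6u - 12) = u + 75
Result: (u + 75)/[(u - 2)(u + 9)]


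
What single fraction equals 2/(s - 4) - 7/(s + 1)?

Common denominator (s - 4)(s + 1). Numerator: 2(s + 1) - 7(s - 4) = (2s + 2) - (7s - 28) = -5s + 30
Result: (-5s + 30)/[(s - 4)(s + 1)]


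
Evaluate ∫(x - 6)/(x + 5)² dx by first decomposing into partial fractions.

Decompose: α = 1, β = 1·(-5) - 6 = -11, so (x - 6)/(x + 5)² = 1/(x + 5) - 11/(x + 5)². Integrate: ∫ α/(x + 5) dx = ln|(x + 5)|; ∫ β/(x + 5)² dx = 11/(x + 5). Sum: ln|(x + 5)| + 11/(x + 5) + C


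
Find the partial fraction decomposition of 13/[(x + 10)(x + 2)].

13/(x + 10)(x + 2) = P/(x + 10) + Q/(x + 2). P = 13/(-10 + 2) = -13/8, Q = 13/(-2 + 10) = 13/8
Result: (-13/8)/(x + 10) + (13/8)/(x + 2)


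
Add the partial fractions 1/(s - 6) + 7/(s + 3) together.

Common denominator (s - 6)(s + 3). Numerator: 1(s + 3) + 7(s - 6) = (s + 3) + (7s - 42) = 8s - 39
Result: (8s - 39)/[(s - 6)(s + 3)]


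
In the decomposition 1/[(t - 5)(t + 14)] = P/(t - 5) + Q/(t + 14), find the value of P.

Cover-up at t = 5: P = 1/(5 + 14) = 1/19


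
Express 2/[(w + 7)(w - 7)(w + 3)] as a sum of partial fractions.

Using cover-up method: P = 1/28, Q = 1/70, R = -1/20
Result: (1/28)/(w + 7) + (1/70)/(w - 7) - (1/20)/(w + 3)


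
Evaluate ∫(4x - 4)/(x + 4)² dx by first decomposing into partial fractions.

Decompose: A = 4, B = 4·(-4) - 4 = -20, so (4x - 4)/(x + 4)² = 4/(x + 4) - 20/(x + 4)². Integrate: ∫ A/(x + 4) dx = 4 ln|(x + 4)|; ∫ B/(x + 4)² dx = 20/(x + 4). Sum: 4 ln|(x + 4)| + 20/(x + 4) + C


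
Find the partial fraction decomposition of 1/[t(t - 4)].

1/t(t - 4) = α/t + β/(t - 4). α = 1/(0 - 4) = -1/4, β = 1/(4 - 0) = 1/4
Result: (-1/4)/t + (1/4)/(t - 4)


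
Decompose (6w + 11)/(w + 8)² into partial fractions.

(6w + 11) = P(w + 8) + Q. At w = -8: Q = 6·(-8) + 11 = -37. Coeff of w: P = 6
Result: 6/(w + 8) - 37/(w + 8)²


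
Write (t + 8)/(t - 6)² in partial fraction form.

(t + 8) = α(t - 6) + β. At t = 6: β = 1·6 + 8 = 14. Coeff of t: α = 1
Result: 1/(t - 6) + 14/(t - 6)²


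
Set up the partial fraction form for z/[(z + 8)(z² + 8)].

Linear + irreducible quadratic: P/(z + 8) + (Qz + R)/(z² + 8)


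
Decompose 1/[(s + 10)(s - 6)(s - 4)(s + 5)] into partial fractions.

Using Heaviside cover-up: (-1/1120)/(s + 10) + (1/352)/(s - 6) - (1/252)/(s - 4) + (1/495)/(s + 5)


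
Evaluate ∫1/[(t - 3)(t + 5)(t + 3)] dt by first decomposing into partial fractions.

Cover-up: A = 1/48, B = 1/16, C = -1/12. Decomposition: (1/48)/(t - 3) + (1/16)/(t + 5) - (1/12)/(t + 3). Integrate each term: (1/48) ln|(t - 3)| + (1/16) ln|(t + 5)| - (1/12) ln|(t + 3)| + C


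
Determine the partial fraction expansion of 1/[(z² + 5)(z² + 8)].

Coefficient matching gives α = γ = 0, β = 1/(8-5) = 1/3, δ = -β = -1/3
Result: (1/3)/(z² + 5) - (1/3)/(z² + 8)


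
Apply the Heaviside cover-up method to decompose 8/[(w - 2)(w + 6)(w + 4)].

Cover (w - 2), w=2: α = 8/[(2 + 6)(2 + 4)] = 1/6. Cover (w + 6), w=-6: β = 8/[(-6 - 2)(-6 + 4)] = 1/2. Cover (w + 4), w=-4: γ = 8/[(-4 - 2)(-4 + 6)] = -2/3.
Result: (1/6)/(w - 2) + (1/2)/(w + 6) - (2/3)/(w + 4)


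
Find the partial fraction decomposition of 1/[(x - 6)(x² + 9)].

Cover-up at x = 6: P = 1/(6² + 9) = 1/45. Then Q = -P = -1/45, R = -P·(0 + 6) = -2/15
Result: (1/45)/(x - 6) - ((1/45)x + 2/15)/(x² + 9)


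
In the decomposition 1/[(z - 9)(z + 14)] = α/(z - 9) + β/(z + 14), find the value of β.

Cover-up at z = -14: β = 1/(-14 - 9) = -1/23


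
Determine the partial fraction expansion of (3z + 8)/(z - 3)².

(3z + 8) = P(z - 3) + Q. At z = 3: Q = 3·3 + 8 = 17. Coeff of z: P = 3
Result: 3/(z - 3) + 17/(z - 3)²


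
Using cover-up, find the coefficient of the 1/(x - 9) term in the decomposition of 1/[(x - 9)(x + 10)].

Cover (x - 9), set x=9: 1/((x + 10) at x=9) = 1/(19) = 1/19


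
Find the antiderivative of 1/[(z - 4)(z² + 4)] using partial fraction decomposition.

Cover-up at z=4: A = 1/(4²+4) = 1/20. Coeff matching: B = -1/20, C = -1/5. Decomposition: (1/20)/(z - 4) - ((1/20)z + 1/5)/(z² + 4). Integrate: linear → ln, quadratic → (1/2)ln + arctan: (1/20) ln|(z - 4)| - (1/40) ln(z² + 4) - (1/10) arctan(z/2) + C


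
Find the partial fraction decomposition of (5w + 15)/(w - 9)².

(5w + 15) = P(w - 9) + Q. At w = 9: Q = 5·9 + 15 = 60. Coeff of w: P = 5
Result: 5/(w - 9) + 60/(w - 9)²


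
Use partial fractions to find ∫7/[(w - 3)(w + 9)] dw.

Decompose: 7/[(w - 3)(w + 9)] = (7/12)/(w - 3) - (7/12)/(w + 9). Integrate each term: (7/12) ln|(w - 3)| - (7/12) ln|(w + 9)| + C


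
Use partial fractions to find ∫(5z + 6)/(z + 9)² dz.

Decompose: P = 5, Q = 5·(-9) + 6 = -39, so (5z + 6)/(z + 9)² = 5/(z + 9) - 39/(z + 9)². Integrate: ∫ P/(z + 9) dz = 5 ln|(z + 9)|; ∫ Q/(z + 9)² dz = 39/(z + 9). Sum: 5 ln|(z + 9)| + 39/(z + 9) + C


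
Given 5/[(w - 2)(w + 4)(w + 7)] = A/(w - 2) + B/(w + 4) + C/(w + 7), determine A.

Cover-up at w = 2: A = 5/[(2 + 4)(2 + 7)] = 5/[(6)(9)] = 5/54


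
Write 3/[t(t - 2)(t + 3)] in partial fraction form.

Using cover-up method: α = -1/2, β = 3/10, γ = 1/5
Result: (-1/2)/t + (3/10)/(t - 2) + (1/5)/(t + 3)
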